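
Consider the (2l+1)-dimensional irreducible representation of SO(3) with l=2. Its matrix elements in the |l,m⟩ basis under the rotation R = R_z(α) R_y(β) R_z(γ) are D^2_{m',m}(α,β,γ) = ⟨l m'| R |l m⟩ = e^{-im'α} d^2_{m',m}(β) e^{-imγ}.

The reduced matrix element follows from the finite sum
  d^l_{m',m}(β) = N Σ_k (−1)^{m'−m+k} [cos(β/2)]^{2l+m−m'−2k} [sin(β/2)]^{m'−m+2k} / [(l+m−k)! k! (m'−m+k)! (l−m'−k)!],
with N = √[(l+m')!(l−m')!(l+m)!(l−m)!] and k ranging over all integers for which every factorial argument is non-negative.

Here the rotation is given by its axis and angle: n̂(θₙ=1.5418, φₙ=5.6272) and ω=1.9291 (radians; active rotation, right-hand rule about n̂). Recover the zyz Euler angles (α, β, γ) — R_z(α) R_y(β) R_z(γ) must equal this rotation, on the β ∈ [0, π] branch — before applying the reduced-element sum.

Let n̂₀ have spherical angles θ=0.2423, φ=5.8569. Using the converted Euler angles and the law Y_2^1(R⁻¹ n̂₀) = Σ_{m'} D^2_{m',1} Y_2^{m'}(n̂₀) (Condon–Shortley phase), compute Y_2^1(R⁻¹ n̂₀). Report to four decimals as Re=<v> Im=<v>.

Axis–angle → zyz. n̂ = (sinθₙcosφₙ, sinθₙsinφₙ, cosθₙ) = (+0.792114, -0.609684, +0.028992), ω = 1.9291.
R = I cosω + sinω [n̂]ₓ + (1−cosω) n̂n̂ᵀ gives
  R = [+0.496795, -0.679451, -0.539946; -0.625148, +0.151384, -0.765684; +0.601984, +0.717935, -0.349551]
β = atan2(√(R₁₃²+R₂₃²), R₃₃) = 1.927888; α = atan2(R₂₃, R₁₃) mod 2π = 4.098194; γ = atan2(R₃₂, −R₃₁) mod 2π = 2.268572
Need the full column D^2_{m',1} for m'=−2..2 at α=4.0982, β=1.9279, γ=2.2686.
cos(β/2)=0.570285, sin(β/2)=0.821447
d^2_{-2,1}: single k=3 term ⇒ +0.632209;  D = +0.592707-0.219968i
d^2_{-1,1}: k∈[2..3] ⇒ +0.658361 -0.455322 = +0.203039;  D = -0.051967+0.196276i
d^2_{0,1}: k∈[1..2] ⇒ +0.373190 -0.774295 = -0.401104;  D = +0.257716+0.307355i
d^2_{1,1}: k∈[0..1] ⇒ +0.105771 -0.658361 = -0.552590;  D = -0.550661+0.046132i
d^2_{2,1}: single k=0 term ⇒ -0.304709;  D = +0.154202-0.262810i
Y_2^{m'}(θ=0.2423,φ=5.8569) and Σ D·Y over m':
  (+0.5927-0.2200i)·(+0.0146+0.0167i)  (-0.0520+0.1963i)·(+0.1638+0.0744i)  (+0.2577+0.3074i)·(+0.5763+0.0000i)  (-0.5507+0.0461i)·(-0.1638+0.0744i)  (+0.1542-0.2628i)·(+0.0146-0.0167i)
Y_2^1(R⁻¹ n̂) = +0.222408+0.157171i

Re=0.2224 Im=0.1572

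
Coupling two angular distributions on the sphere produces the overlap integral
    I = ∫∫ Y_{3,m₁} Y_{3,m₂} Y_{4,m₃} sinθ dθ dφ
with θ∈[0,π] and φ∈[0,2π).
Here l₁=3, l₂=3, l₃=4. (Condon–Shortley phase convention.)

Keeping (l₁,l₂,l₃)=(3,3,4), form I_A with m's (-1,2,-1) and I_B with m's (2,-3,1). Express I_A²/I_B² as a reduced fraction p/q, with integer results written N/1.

16/15

Shared (l₁,l₂,l₃)=(3,3,4): N and (l;000)² cancel in I_A²/I_B².
A: Δ = 2!·4!·4!/11! = 1/34650; Racah Σ t=1..2: t=1:−1/144 t=2:+1/48 = 1/72; ⇒ 3j(3 3 4; -1 2 -1)² = 16/693, sgn -1
B: Δ = 2!·4!·4!/11! = 1/34650; Racah Σ t=0..0: t=0:+1/288 = 1/288; ⇒ 3j(3 3 4; 2 -3 1)² = 5/231, sgn -1
I_A²/I_B² = (16/693)/(5/231) = 16/15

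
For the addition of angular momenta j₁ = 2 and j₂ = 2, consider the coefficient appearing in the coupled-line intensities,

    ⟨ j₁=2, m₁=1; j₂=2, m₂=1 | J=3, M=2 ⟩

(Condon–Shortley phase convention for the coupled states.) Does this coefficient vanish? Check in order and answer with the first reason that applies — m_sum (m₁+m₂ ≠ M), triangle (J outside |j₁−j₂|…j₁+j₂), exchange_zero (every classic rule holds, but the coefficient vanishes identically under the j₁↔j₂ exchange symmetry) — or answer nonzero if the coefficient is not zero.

m-sum: m₁+m₂ = 1+1 = 2, M = 2  ✓
triangle: |j₁−j₂| = 0 ≤ J = 3 ≤ j₁+j₂ = 4  ✓
exchange: j₁=j₂ and m₁=m₂, and (−1)^(j₁+j₂−J) = (−1)^1 = −1 forces ⟨j₁m₁;j₂m₂|JM⟩ = −⟨j₂m₂;j₁m₁|JM⟩ = −⟨j₁m₁;j₂m₂|JM⟩ ⇒ the coefficient vanishes identically
Racah sum check: Σ_k collapses to 0 ⇒ CG = 0

exchange_zero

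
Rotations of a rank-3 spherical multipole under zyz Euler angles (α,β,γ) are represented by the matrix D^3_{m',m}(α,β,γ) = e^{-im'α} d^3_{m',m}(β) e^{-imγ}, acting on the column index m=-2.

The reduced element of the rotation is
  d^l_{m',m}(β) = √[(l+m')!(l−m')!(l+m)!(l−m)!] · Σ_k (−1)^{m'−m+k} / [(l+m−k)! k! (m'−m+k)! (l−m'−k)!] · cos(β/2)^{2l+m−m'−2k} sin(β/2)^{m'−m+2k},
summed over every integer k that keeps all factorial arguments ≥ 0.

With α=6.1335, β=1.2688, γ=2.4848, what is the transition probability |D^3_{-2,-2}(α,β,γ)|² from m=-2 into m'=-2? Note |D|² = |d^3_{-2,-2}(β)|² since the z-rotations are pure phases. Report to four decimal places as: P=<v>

Split into d^3_{-2,-2}(β=1.2688) × two z-phases.
Half-angle: c=0.805427, s=0.592694. N=√(1·120·1·120)=120.000000
k: max(0,(-2)−(-2))=0 … min(3+(-2),3−(-2))=1
  k=0: (−1)^0·120.0000/(120)·0.8054^6·0.5927^0 = +0.272997
  k=1: (−1)^1·120.0000/(24)·0.8054^4·0.5927^2 = -0.739158
d^3_{-2,-2}(1.2688) = +0.272997 -0.739158 = -0.466161
|D^3_{-2,-2}|² = |d^3_{-2,-2}(β)|² = (-0.466161)² = 0.217306 (the z-rotation phases have unit modulus)

P=0.2173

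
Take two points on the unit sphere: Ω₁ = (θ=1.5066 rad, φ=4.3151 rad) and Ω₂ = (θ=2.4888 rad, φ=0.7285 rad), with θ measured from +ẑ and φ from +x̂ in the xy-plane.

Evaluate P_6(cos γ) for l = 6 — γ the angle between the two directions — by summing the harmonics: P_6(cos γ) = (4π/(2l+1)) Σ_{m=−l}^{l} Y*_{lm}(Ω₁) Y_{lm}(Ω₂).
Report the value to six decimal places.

Addition theorem: P_6(cos γ) = (4π/13) Σ_m Y*_{lm}(Ω₁) Y_{lm}(Ω₂), m = −6…6:
  [-6]  conj(Y_{6,-6})(Ω₁) = +0.346554+0.327974i ; Y_{6,-6}(Ω₂) = -0.008122+0.022861i ; Δ = -0.010313+0.005259i
  [-5]  conj(Y_{6,-5})(Ω₁) = -0.097207+0.042904i ; Y_{6,-5}(Ω₂) = +0.096409-0.052782i ; Δ = -0.007107+0.009267i
  [-4]  conj(Y_{6,-4})(Ω₁) = +0.006202+0.337775i ; Y_{6,-4}(Ω₂) = -0.281113-0.065107i ; Δ = +0.020248-0.095357i
  [-3]  conj(Y_{6,-3})(Ω₁) = -0.114006-0.045394i ; Y_{6,-3}(Ω₂) = +0.263604+0.373407i ; Δ = -0.013102-0.054537i
  [-2]  conj(Y_{6,-2})(Ω₁) = -0.210532+0.214433i ; Y_{6,-2}(Ω₂) = +0.037968-0.332209i ; Δ = +0.063243+0.078082i
  [-1]  conj(Y_{6,-1})(Ω₁) = -0.049770-0.118613i ; Y_{6,-1}(Ω₂) = +0.117184-0.104554i ; Δ = -0.018234-0.008696i
  [+0]  conj(Y_{6,0})(Ω₁) = -0.290714-0.000000i ; Y_{6,0}(Ω₂) = -0.389699+0.000000i ; Δ = +0.113291+0.000000i
  [+1]  conj(Y_{6,1})(Ω₁) = +0.049770-0.118613i ; Y_{6,1}(Ω₂) = -0.117184-0.104554i ; Δ = -0.018234+0.008696i
  [+2]  conj(Y_{6,2})(Ω₁) = -0.210532-0.214433i ; Y_{6,2}(Ω₂) = +0.037968+0.332209i ; Δ = +0.063243-0.078082i
  [+3]  conj(Y_{6,3})(Ω₁) = +0.114006-0.045394i ; Y_{6,3}(Ω₂) = -0.263604+0.373407i ; Δ = -0.013102+0.054537i
  [+4]  conj(Y_{6,4})(Ω₁) = +0.006202-0.337775i ; Y_{6,4}(Ω₂) = -0.281113+0.065107i ; Δ = +0.020248+0.095357i
  [+5]  conj(Y_{6,5})(Ω₁) = +0.097207+0.042904i ; Y_{6,5}(Ω₂) = -0.096409-0.052782i ; Δ = -0.007107-0.009267i
  [+6]  conj(Y_{6,6})(Ω₁) = +0.346554-0.327974i ; Y_{6,6}(Ω₂) = -0.008122-0.022861i ; Δ = -0.010313-0.005259i
Total Σ_m = +0.182762+0.000000i. Multiply by 0.966644: +0.176666+0.000000i. P_6(cos γ) = 0.176666

0.176666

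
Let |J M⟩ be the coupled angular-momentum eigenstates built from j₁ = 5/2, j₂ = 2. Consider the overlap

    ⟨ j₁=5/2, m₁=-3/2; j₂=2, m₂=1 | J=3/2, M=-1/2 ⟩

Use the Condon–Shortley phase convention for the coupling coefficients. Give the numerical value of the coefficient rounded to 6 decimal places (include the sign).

j₁+j₂−J=3  J+j₁−j₂=2  J−j₁+j₂=1  j₁+j₂+J+1=7
(j₁±m₁, j₂±m₂, J±M) = (1,4,3,1,1,2)
P² = 96/35
sum k=2..3:
  [2] +1/4 = 1/4
  [3] −1/6 = -1/6
S = 1/12
C² = P²·S² = 2/105 ; C = +0.138013

+√(2/105) = +0.138013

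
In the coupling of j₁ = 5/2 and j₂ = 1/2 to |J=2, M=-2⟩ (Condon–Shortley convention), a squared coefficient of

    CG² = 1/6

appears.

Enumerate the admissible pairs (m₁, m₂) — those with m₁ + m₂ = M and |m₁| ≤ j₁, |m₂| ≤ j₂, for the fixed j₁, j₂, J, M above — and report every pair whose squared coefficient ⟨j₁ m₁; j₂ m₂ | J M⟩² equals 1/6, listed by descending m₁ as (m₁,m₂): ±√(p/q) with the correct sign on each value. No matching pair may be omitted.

(-3/2,-1/2): +√(1/6)

Admissible pairs with m₁+m₂ = M = -2: (-5/2,1/2), (-3/2,-1/2)
  (m₁,m₂)=(-3/2,-1/2): CG² = 1/6, CG = +√(1/6)   ← matches the target
  (m₁,m₂)=(-5/2,1/2): CG² = 5/6, CG = −√(5/6)
Pairs with CG² = 1/6: (-3/2,-1/2): +√(1/6)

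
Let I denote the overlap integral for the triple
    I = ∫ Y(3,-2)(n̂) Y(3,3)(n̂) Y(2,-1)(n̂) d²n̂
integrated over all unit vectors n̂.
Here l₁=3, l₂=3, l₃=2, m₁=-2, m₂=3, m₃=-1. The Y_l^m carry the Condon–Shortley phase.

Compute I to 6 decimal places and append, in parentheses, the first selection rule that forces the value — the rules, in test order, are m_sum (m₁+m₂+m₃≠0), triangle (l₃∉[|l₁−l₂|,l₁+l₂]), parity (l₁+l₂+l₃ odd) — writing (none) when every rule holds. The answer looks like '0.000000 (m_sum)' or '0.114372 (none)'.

Rules hold: Σm=0, L=8 even, 0≤2≤6.
N = 7·7·5 = 245
Δ = 4!·2!·2!/9! = 1/3780
Racah Σ t=1..3: t=1:−1/24 t=2:+1/4 t=3:−1/24 = 1/6
⇒ 3j(3 3 2; 0 0 0)² = 4/105, sgn +1
Racah Σ t=4..4: t=4:+1/48 = 1/48
⇒ 3j(3 3 2; -2 3 -1)² = 5/84, sgn -1
4πI² = N·(3j₀)²·(3jₘ)² = 5/9
I = -1·√(0.555556/4π) = -0.21026104
No selection rule forces the value: the integral is nonzero (none).

-0.210261 (none)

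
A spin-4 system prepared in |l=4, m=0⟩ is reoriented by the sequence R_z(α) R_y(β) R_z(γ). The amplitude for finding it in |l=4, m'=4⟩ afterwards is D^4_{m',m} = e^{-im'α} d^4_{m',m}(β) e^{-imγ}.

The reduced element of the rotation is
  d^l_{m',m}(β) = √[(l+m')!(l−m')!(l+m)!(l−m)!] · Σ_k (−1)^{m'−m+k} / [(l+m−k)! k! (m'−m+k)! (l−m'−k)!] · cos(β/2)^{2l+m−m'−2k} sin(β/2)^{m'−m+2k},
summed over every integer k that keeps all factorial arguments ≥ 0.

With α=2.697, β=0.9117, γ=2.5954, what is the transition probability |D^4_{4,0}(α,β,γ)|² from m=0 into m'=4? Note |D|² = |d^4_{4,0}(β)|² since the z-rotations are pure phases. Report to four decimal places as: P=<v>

P=0.0417

First d^4_{4,0}(β=0.9117), then the phase factors e^{-i(4)α} and e^{-i(0)γ}:
Half-angle: c=0.897887, s=0.440226. N=√(40320·1·24·24)=4819.161753
k∈{0} keeps every argument non-negative
  k=0: (−1)^4·4819.1618/(576)·0.8979^4·0.4402^4 = +0.204238
d^4_{4,0}(0.9117) = +0.204238
|D^4_{4,0}|² = |d^4_{4,0}(β)|² = (+0.204238)² = 0.041713 (the z-rotation phases have unit modulus)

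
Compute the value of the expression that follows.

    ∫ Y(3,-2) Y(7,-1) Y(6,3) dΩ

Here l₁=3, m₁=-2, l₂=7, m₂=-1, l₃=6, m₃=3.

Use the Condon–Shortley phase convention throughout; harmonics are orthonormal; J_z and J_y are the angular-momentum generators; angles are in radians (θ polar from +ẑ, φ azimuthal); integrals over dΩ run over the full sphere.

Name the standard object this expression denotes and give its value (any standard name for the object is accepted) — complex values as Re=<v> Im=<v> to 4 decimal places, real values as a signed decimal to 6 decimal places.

This is a Gaunt coefficient — the integral of a triple product of spherical harmonics over the sphere.
m-sum 0 ✓  L=16 even ✓  4≤6≤10 ✓
Π(2lᵢ+1) = 7×15×13 = 1365
triangle coeff Δ(3,7,6) = 1/2042040
Σ_t [1,3]: t=1:−1/207360 t=2:+1/57600 t=3:−1/207360 = 1/129600
(3j)²=168/12155 [(3 7 6; 0 0 0)], sign=+1
Σ_t [3,4]: t=3:−1/362880 t=4:+1/1935360 = -13/5806080
(3j)²=195/10472 [(3 7 6; -2 -1 3)], sign=+1
⇒ 4πI² = 12285/34969
I = (+1)√(12285/34969/(4π)) = 0.16720184

Gaunt coefficient, +0.167202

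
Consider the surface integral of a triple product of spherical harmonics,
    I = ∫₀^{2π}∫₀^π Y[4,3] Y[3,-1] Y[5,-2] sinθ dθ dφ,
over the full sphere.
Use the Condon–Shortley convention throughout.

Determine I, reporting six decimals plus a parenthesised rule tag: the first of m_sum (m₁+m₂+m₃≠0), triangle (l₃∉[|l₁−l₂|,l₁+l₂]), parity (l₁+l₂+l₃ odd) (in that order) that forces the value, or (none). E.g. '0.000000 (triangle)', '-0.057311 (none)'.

-0.171363 (none)

m-sum 0 ✓  L=12 even ✓  1≤5≤7 ✓
Π(2lᵢ+1) = 9×7×11 = 693
triangle coeff Δ(4,3,5) = 1/180180
Σ_t [0,2]: t=0:+1/576 t=1:−1/144 t=2:+1/576 = -1/288
(3j)²=20/1001 [(4 3 5; 0 0 0)], sign=+1
Σ_t [0,1]: t=0:+1/960 t=1:−1/4320 = 7/8640
(3j)²=343/12870 [(4 3 5; 3 -1 -2)], sign=-1
⇒ 4πI² = 686/1859
I = (-1)√(686/1859/(4π)) = -0.17136315
No selection rule forces the value: the integral is nonzero (none).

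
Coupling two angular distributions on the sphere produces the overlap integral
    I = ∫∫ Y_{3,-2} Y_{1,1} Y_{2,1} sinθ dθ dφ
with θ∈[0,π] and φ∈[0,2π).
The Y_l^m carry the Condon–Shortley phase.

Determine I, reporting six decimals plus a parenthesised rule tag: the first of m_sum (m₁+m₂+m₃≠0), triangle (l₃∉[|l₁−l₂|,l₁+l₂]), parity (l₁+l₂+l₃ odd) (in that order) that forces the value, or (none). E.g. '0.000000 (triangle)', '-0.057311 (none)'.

0.261169 (none)

m-sum 0 ✓  L=6 even ✓  2≤2≤4 ✓
Π(2lᵢ+1) = 7×3×5 = 105
triangle coeff Δ(3,1,2) = 1/105
Σ_t [1,1]: t=1:−1/4 = -1/4
(3j)²=3/35 [(3 1 2; 0 0 0)], sign=-1
Σ_t [2,2]: t=2:+1/12 = 1/12
(3j)²=2/21 [(3 1 2; -2 1 1)], sign=-1
⇒ 4πI² = 6/7
I = (+1)√(6/7/(4π)) = 0.26116903
No selection rule forces the value: the integral is nonzero (none).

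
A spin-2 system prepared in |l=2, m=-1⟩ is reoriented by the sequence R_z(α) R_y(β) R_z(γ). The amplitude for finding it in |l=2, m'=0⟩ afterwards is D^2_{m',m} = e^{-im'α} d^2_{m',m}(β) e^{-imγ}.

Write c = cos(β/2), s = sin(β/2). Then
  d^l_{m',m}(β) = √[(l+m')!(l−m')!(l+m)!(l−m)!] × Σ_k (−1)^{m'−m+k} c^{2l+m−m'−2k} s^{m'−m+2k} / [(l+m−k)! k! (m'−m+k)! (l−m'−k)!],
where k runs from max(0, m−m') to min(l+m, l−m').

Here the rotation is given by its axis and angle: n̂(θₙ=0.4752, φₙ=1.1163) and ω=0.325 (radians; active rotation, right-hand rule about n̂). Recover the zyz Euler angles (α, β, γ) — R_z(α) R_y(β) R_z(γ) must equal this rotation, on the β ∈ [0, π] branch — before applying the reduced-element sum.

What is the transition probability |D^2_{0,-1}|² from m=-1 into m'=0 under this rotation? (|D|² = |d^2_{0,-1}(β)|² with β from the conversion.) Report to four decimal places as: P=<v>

P=0.0320

Axis–angle → zyz. n̂ = (sinθₙcosφₙ, sinθₙsinφₙ, cosθₙ) = (+0.200854, +0.411070, +0.889201), ω = 0.3250.
R = I cosω + sinω [n̂]ₓ + (1−cosω) n̂n̂ᵀ gives
  R = [+0.949763, -0.279608, +0.140608; +0.288252, +0.956497, -0.045000; -0.121909, +0.083269, +0.989042]
β = atan2(√(R₁₃²+R₂₃²), R₃₃) = 0.148175; α = atan2(R₂₃, R₁₃) mod 2π = 5.973450; γ = atan2(R₃₂, −R₃₁) mod 2π = 0.599257
First d^2_{0,-1}(β=0.1482), then the phase factors e^{-i(0)α} and e^{-i(-1)γ}:
c=cos(0.148175/2)=0.997257, s=sin(0.148175/2)=0.074020; N=√[2·2·1·6]=4.898979
The bounds max(0,m−m')=0 and min(l+m,l−m')=1 give 2 terms
  k=0: (−1)^1·4.8990/(2)·0.9973^3·0.0740^1 = -0.179822
  k=1: (−1)^2·4.8990/(2)·0.9973^1·0.0740^3 = +0.000991
d^2_{0,-1}(0.1482) = -0.179822 +0.000991 = -0.178832
|D^2_{0,-1}|² = |d^2_{0,-1}(β)|² = (-0.178832)² = 0.031981 (the z-rotation phases have unit modulus)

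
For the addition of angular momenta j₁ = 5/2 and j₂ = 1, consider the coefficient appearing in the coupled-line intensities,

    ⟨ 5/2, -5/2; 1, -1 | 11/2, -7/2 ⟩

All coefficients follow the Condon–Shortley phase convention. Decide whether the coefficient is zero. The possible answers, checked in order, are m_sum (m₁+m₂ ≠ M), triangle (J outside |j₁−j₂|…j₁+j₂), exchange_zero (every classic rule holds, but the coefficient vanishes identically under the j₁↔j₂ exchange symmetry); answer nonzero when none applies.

triangle

m-sum: m₁+m₂ = -5/2+(-1) = -7/2, M = -7/2  ✓
triangle: need |j₁−j₂| ≤ J ≤ j₁+j₂, i.e. J ∈ [3/2, 7/2]; J = 11/2 is outside ✗ ⇒ coefficient is 0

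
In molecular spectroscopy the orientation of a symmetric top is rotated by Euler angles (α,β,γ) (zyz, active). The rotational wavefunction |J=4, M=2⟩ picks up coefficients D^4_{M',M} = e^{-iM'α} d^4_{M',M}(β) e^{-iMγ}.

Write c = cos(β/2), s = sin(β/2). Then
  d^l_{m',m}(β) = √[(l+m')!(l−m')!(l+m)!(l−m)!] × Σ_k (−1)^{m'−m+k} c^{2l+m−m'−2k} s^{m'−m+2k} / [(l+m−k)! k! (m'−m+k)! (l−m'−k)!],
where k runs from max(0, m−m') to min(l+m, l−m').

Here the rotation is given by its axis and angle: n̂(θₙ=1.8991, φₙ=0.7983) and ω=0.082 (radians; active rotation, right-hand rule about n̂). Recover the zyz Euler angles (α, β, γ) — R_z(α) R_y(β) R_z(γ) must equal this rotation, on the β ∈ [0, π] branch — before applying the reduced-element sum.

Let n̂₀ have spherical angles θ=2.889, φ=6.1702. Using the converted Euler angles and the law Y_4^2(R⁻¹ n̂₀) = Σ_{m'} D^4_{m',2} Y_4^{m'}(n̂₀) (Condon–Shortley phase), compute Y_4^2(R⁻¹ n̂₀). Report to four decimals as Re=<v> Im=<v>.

Axis–angle → zyz. n̂ = (sinθₙcosφₙ, sinθₙsinφₙ, cosθₙ) = (+0.660649, +0.677920, -0.322438), ω = 0.0820.
R = I cosω + sinω [n̂]ₓ + (1−cosω) n̂n̂ᵀ gives
  R = [+0.998106, +0.027915, +0.054811; -0.024905, +0.998184, -0.054847; -0.056243, +0.053378, +0.996989]
β = atan2(√(R₁₃²+R₂₃²), R₃₃) = 0.077618; α = atan2(R₂₃, R₁₃) mod 2π = 5.497462; γ = atan2(R₃₂, −R₃₁) mod 2π = 0.759270
Need the full column D^4_{m',2} for m'=−4..4 at α=5.4975, β=0.0776, γ=0.7593.
cos(β/2)=0.999247, sin(β/2)=0.038799
d^4_{-4,2}: single k=6 term ⇒ +0.000000;  D = -0.000000+0.000000i
d^4_{-3,2}: k∈[5..6] ⇒ +0.000001 -0.000000 = +0.000001;  D = -0.000001+0.000001i
d^4_{-2,2}: k∈[4..6] ⇒ +0.000034 -0.000000 +0.000000 = +0.000034;  D = -0.000034-0.000002i
d^4_{-1,2}: k∈[3..5] ⇒ +0.000823 -0.000002 +0.000000 = +0.000821;  D = -0.000550-0.000610i
d^4_{0,2}: k∈[2..4] ⇒ +0.014217 -0.000057 +0.000000 = +0.014160;  D = +0.000740-0.014141i
d^4_{1,2}: k∈[1..3] ⇒ +0.163746 -0.001234 +0.000001 = +0.162513;  D = +0.120795-0.108716i
d^4_{2,2}: k∈[0..2] ⇒ +0.993992 -0.017983 +0.000034 = +0.976043;  D = +0.974677+0.051615i
d^4_{3,2}: k∈[0..1] ⇒ -0.144410 +0.000653 = -0.143757;  D = -0.096099-0.106916i
d^4_{4,2}: single k=0 term ⇒ +0.007930;  D = -0.000424+0.007918i
Y_4^{m'}(θ=2.889,φ=6.1702) and Σ D·Y over m':
  (-0.0000+0.0000i)·(+0.0016+0.0008i)  (-0.0000+0.0000i)·(-0.0178-0.0063i)  (-0.0000-0.0000i)·(+0.1133+0.0260i)  (-0.0005-0.0006i)·(-0.4053-0.0460i)  (+0.0007-0.0141i)·(+0.5964+0.0000i)  (+0.1208-0.1087i)·(+0.4053-0.0460i)  (+0.9747+0.0516i)·(+0.1133-0.0260i)  (-0.0961-0.1069i)·(+0.0178-0.0063i)  (-0.0004+0.0079i)·(+0.0016-0.0008i)
Y_4^2(R⁻¹ n̂) = +0.153953-0.078602i

Re=0.1540 Im=-0.0786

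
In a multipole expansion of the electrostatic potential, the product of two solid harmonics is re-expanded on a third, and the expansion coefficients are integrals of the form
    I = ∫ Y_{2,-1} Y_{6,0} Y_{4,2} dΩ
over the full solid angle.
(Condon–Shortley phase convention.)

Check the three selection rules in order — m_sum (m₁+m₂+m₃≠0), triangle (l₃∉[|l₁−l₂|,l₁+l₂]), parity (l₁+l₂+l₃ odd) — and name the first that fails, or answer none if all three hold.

m₁+m₂+m₃ = -1 + 0 + 2 = 1  ✗
triangle: |2−6|=4 ≤ l₃=4 ≤ 2+6=8
parity: l₁+l₂+l₃ = 12 is even

m_sum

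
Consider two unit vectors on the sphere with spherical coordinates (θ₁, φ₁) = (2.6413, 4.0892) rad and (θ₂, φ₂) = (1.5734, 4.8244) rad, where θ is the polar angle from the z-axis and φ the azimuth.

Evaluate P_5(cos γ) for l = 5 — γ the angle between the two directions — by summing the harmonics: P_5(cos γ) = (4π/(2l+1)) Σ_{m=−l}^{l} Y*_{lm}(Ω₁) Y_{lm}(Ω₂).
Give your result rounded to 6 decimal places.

0.316033

Term-by-term m-sum for l=5 (normalisation 4π/11 = 1.142397):
  m=-5: (-0.00030 + 0.01178j) × (0.24656 + 0.39322j) = -0.00471 + 0.00279j  (running Σ = -0.00471 + 0.00279j)
  m=-4: (0.05433 + 0.04120j) × (-0.00344 + 0.00166j) = -0.00026 - 0.00005j  (running Σ = -0.00496 + 0.00273j)
  m=-3: (0.21636 - 0.06664j) × (0.11406 + 0.32657j) = 0.04644 + 0.06306j  (running Σ = 0.04148 + 0.06579j)
  m=-2: (0.14285 - 0.42476j) × (-0.00430 + 0.00098j) = -0.00020 + 0.00197j  (running Σ = 0.04128 + 0.06776j)
  m=-1: (-0.23933 - 0.33299j) × (0.03580 + 0.31824j) = 0.09740 - 0.08808j  (running Σ = 0.13868 - 0.02033j)
  m=0: (0.15904 + 0.00000j) × (-0.00457 + 0.00000j) = -0.00073 + 0.00000j  (running Σ = 0.13796 - 0.02033j)
  m=1: (0.23933 - 0.33299j) × (-0.03580 + 0.31824j) = 0.09740 + 0.08808j  (running Σ = 0.23536 + 0.06776j)
  m=2: (0.14285 + 0.42476j) × (-0.00430 - 0.00098j) = -0.00020 - 0.00197j  (running Σ = 0.23516 + 0.06579j)
  m=3: (-0.21636 - 0.06664j) × (-0.11406 + 0.32657j) = 0.04644 - 0.06306j  (running Σ = 0.28160 + 0.00273j)
  m=4: (0.05433 - 0.04120j) × (-0.00344 - 0.00166j) = -0.00026 + 0.00005j  (running Σ = 0.28135 + 0.00279j)
  m=5: (0.00030 + 0.01178j) × (-0.24656 + 0.39322j) = -0.00471 - 0.00279j  (running Σ = 0.27664 - 0.00000j)
Total Σ_m = 0.27664 - 0.00000j. Multiply by 1.142397: 0.31603 - 0.00000j. P_5(cos γ) = 0.316033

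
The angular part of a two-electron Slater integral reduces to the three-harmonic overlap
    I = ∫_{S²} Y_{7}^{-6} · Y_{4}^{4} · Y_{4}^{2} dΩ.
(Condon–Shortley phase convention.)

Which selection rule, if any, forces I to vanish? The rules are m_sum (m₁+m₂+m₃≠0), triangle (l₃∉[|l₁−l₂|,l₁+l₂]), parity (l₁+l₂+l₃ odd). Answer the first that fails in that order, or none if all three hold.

parity

azimuthal sum: -6 + 4 + 2 = 0  ✓
3 ≤ 4 ≤ 11 (triangle on l)  ✓
L = 7 + 4 + 4 = 15 (odd)  ✗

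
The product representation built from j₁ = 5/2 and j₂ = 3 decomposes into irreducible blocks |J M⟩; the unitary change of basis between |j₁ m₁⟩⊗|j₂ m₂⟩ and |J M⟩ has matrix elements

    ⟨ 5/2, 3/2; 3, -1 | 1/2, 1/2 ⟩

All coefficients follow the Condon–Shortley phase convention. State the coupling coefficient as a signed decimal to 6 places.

j₁+j₂−J=5  J+j₁−j₂=0  J−j₁+j₂=1  j₁+j₂+J+1=7
(j₁±m₁, j₂±m₂, J±M) = (4,1,2,4,1,0)
P² = 384/7
sum k=1..1:
  [1] −1/24 = -1/24
S = -1/24
C² = P²·S² = 2/21 ; C = -0.308607

−√(2/21) = -0.308607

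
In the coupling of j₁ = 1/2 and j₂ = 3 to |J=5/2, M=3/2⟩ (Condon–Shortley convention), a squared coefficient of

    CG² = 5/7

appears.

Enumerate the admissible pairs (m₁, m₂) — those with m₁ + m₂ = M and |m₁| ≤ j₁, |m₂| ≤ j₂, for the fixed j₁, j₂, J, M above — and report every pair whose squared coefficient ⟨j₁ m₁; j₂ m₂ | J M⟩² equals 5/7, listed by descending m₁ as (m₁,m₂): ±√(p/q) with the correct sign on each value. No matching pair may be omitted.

(-1/2,2): −√(5/7)

Admissible pairs with m₁+m₂ = M = 3/2: (-1/2,2), (1/2,1)
  (m₁,m₂)=(1/2,1): CG² = 2/7, CG = +√(2/7)
  (m₁,m₂)=(-1/2,2): CG² = 5/7, CG = −√(5/7)   ← matches the target
Pairs with CG² = 5/7: (-1/2,2): −√(5/7)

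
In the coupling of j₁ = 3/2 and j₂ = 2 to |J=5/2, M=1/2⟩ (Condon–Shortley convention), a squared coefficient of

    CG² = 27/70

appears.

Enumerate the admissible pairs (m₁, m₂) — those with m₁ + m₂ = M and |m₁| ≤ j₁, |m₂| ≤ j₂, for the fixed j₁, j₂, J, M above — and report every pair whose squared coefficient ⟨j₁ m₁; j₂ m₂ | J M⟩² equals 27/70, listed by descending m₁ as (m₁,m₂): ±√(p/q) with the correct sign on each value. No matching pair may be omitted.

Admissible pairs with m₁+m₂ = M = 1/2: (-3/2,2), (-1/2,1), (1/2,0), (3/2,-1)
  (m₁,m₂)=(3/2,-1): CG² = 27/70, CG = +√(27/70)   ← matches the target
  (m₁,m₂)=(1/2,0): CG² = 3/35, CG = +√(3/35)
  (m₁,m₂)=(-1/2,1): CG² = 5/14, CG = −√(5/14)
  (m₁,m₂)=(-3/2,2): CG² = 6/35, CG = −√(6/35)
Pairs with CG² = 27/70: (3/2,-1): +√(27/70)

(3/2,-1): +√(27/70)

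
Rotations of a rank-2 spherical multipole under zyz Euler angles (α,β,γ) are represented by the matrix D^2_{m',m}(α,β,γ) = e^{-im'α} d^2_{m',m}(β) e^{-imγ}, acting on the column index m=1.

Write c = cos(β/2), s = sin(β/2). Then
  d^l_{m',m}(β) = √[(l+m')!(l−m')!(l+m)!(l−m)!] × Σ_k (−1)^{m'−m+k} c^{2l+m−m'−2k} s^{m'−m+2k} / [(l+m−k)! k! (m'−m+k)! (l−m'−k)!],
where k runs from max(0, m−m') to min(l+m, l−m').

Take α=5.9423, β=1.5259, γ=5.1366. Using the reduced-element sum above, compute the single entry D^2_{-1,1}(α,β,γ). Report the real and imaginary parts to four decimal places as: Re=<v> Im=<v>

D^2_{-1,1}(5.9423,1.5259,5.1366) = e^{-i·-1·5.9423}·d^2_{-1,1}(1.5259)·e^{-i·1·5.1366}. Compute d first:
c=cos(1.525900/2)=0.722801, s=sin(1.525900/2)=0.691057; N=√[1·6·6·1]=6.000000
Admissible k: 2..3 (factorial args all ≥0)
  k=2: (−1)^0·6.0000/(2)·0.7228^2·0.6911^2 = +0.748489
  k=3: (−1)^1·6.0000/(6)·0.7228^0·0.6911^4 = -0.228063
d^2_{-1,1}(1.5259) = +0.748489 -0.228063 = +0.520426
D = (+0.942459-0.334322i)·(+0.520426)·(+0.411602+0.911364i) = +0.360451+0.375392i

Re=0.3605 Im=0.3754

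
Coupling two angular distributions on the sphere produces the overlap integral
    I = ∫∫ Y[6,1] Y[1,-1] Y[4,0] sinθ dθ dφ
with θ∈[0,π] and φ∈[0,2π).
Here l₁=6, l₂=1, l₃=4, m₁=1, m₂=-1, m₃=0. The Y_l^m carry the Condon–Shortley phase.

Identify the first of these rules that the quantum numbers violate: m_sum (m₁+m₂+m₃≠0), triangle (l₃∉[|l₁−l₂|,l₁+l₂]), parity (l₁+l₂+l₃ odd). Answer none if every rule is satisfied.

Σmᵢ = 0  ✓
l₃∈[|l₁−l₂|,l₁+l₂]=[5,7] required, l₃=4 fails  ✗
Σlᵢ = 11 ⇒ odd

triangle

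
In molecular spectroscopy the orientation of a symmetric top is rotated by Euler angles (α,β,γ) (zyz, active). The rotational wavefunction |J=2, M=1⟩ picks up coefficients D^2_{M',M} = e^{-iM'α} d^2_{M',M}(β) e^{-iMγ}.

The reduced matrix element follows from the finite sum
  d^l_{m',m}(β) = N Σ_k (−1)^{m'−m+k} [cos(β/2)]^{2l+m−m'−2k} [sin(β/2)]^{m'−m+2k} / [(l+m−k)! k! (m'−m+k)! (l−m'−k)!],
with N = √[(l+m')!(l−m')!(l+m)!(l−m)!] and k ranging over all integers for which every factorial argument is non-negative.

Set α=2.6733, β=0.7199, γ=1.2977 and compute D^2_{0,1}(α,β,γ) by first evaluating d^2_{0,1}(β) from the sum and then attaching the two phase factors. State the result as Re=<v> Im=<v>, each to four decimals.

Split into d^2_{0,1}(β=0.7199) × two z-phases.
c=cos(0.719900/2)=0.935914, s=sin(0.719900/2)=0.352227; N=√[2·2·6·1]=4.898979
k∈{1,2} keeps every argument non-negative
  k=1: (−1)^0·4.8990/(2)·0.9359^3·0.3522^1 = +0.707306
  k=2: (−1)^1·4.8990/(2)·0.9359^1·0.3522^3 = -0.100180
d^2_{0,1}(0.7199) = +0.707306 -0.100180 = +0.607126
Attach z-rotation phases: D = e^{-i(0)(2.6733)}·(+0.607126)·e^{-i(1)(1.2977)} = +0.163751-0.584626i

Re=0.1638 Im=-0.5846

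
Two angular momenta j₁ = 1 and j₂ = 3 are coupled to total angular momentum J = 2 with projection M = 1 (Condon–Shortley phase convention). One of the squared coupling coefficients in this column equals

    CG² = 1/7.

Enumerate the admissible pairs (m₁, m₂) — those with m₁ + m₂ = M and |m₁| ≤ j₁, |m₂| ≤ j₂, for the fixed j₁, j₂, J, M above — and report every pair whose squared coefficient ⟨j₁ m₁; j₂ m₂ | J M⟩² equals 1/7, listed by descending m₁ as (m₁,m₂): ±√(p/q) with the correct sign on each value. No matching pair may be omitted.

(1,0): +√(1/7)

Admissible pairs with m₁+m₂ = M = 1: (-1,2), (0,1), (1,0)
  (m₁,m₂)=(1,0): CG² = 1/7, CG = +√(1/7)   ← matches the target
  (m₁,m₂)=(0,1): CG² = 8/21, CG = −√(8/21)
  (m₁,m₂)=(-1,2): CG² = 10/21, CG = +√(10/21)
Pairs with CG² = 1/7: (1,0): +√(1/7)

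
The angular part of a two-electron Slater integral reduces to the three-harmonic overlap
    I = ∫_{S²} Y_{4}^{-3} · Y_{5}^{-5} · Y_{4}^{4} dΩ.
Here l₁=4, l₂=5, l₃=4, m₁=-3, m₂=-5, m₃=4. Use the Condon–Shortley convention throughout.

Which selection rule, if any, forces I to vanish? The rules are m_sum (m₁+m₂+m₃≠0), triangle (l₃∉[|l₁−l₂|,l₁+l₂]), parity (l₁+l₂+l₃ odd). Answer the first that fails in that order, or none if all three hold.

Σmᵢ = -4  ✗
l₃∈[|l₁−l₂|,l₁+l₂]=[1,9], have l₃=4
Σlᵢ = 13 ⇒ odd

m_sum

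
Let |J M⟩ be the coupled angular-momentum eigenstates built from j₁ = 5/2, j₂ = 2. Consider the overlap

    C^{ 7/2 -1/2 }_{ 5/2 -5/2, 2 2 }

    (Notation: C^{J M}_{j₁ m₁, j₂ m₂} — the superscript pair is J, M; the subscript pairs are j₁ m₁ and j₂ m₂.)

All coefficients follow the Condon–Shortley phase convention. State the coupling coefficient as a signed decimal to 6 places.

−√(4/63) ≈ -0.251976

√[8·1!4!3!/9! · 0!5!4!0!3!4!] = √(9216/7)
  +(−1)^1/∏(1,0,4,3,0,0)! = -1/144  (running -1/144)
⟨..|..⟩ = √(9216/7)·(-1/144) = -0.251976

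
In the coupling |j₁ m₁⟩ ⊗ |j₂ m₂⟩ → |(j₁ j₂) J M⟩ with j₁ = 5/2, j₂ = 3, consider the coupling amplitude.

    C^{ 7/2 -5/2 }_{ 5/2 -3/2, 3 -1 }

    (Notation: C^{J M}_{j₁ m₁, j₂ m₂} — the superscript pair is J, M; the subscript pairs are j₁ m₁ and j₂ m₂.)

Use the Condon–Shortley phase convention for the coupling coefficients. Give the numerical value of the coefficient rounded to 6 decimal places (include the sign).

j₁+j₂−J=2  J+j₁−j₂=3  J−j₁+j₂=4  j₁+j₂+J+1=10
(j₁±m₁, j₂±m₂, J±M) = (1,4,2,4,1,6)
P² = 18432/35
sum k=1..2:
  [1] −1/36 = -1/36
  [2] +1/96 = 1/96
S = -5/288
C² = P²·S² = 10/63 ; C = -0.398410

−√(10/63) ≈ -0.398410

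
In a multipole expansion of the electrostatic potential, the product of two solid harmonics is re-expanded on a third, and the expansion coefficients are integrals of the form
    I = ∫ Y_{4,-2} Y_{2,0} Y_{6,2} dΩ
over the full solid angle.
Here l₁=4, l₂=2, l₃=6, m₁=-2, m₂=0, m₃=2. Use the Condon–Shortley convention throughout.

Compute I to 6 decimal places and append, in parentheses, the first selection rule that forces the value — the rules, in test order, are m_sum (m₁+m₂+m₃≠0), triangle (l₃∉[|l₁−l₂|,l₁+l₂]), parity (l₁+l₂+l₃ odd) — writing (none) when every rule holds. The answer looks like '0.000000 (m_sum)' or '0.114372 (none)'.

0.206144 (none)

Checks pass: Σm=0; 12 even; l₃=6∈[2,6].
(2·4+1)(2·2+1)(2·6+1) = 585
Δ: 0! 8! 4! / 13! → 1/6435
sum: t=0:+1/2304 = 1/2304
3j²(4 2 6; 0 0 0) = Δ·Π!·Σ² = 5/143  (sign +1)
sum: t=0:+1/5760 = 1/5760
3j²(4 2 6; -2 0 2) = Δ·Π!·Σ² = 56/2145  (sign +1)
combine: 4πI² = 585·5/143·56/2145 = 840/1573
take √, sign +1: I = 0.20614383
No selection rule forces the value: the integral is nonzero (none).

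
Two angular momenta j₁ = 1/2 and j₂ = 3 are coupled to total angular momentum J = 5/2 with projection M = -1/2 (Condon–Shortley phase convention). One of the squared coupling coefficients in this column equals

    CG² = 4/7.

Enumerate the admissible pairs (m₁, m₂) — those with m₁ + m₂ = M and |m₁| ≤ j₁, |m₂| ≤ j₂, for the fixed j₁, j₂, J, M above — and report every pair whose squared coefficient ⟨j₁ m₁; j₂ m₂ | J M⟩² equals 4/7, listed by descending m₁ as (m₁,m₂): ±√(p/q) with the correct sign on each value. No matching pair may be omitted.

(1/2,-1): +√(4/7)

Admissible pairs with m₁+m₂ = M = -1/2: (-1/2,0), (1/2,-1)
  (m₁,m₂)=(1/2,-1): CG² = 4/7, CG = +√(4/7)   ← matches the target
  (m₁,m₂)=(-1/2,0): CG² = 3/7, CG = −√(3/7)
Pairs with CG² = 4/7: (1/2,-1): +√(4/7)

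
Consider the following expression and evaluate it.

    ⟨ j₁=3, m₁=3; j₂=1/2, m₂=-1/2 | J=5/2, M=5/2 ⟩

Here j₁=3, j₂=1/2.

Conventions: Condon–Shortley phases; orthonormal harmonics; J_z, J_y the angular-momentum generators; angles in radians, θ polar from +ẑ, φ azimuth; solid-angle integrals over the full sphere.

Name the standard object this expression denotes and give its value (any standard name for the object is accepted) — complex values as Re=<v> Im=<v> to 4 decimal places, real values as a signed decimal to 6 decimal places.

This is a Clebsch–Gordan (vector-coupling) coefficient.
j₁+j₂−J=1  J+j₁−j₂=5  J−j₁+j₂=0  j₁+j₂+J+1=7
(j₁±m₁, j₂±m₂, J±M) = (6,0,0,1,5,0)
P² = 86400/7
sum k=0..0:
  [0] +1/120 = 1/120
S = 1/120
C² = P²·S² = 6/7 ; C = +0.925820

Clebsch–Gordan coefficient, +√(6/7) ≈ +0.925820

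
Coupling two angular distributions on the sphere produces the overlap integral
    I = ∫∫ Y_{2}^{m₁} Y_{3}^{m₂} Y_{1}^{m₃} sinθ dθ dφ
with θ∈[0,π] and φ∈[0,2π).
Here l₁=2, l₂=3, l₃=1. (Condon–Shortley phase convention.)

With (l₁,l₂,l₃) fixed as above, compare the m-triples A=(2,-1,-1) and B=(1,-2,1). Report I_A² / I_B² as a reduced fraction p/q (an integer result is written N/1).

Shared (l₁,l₂,l₃)=(2,3,1): N and (l;000)² cancel in I_A²/I_B².
A: Δ = 4!·0!·2!/7! = 1/105; Racah Σ t=0..0: t=0:+1/48 = 1/48; ⇒ 3j(2 3 1; 2 -1 -1)² = 1/105, sgn +1
B: Δ = 4!·0!·2!/7! = 1/105; Racah Σ t=1..1: t=1:−1/12 = -1/12; ⇒ 3j(2 3 1; 1 -2 1)² = 2/21, sgn -1
I_A²/I_B² = (1/105)/(2/21) = 1/10

1/10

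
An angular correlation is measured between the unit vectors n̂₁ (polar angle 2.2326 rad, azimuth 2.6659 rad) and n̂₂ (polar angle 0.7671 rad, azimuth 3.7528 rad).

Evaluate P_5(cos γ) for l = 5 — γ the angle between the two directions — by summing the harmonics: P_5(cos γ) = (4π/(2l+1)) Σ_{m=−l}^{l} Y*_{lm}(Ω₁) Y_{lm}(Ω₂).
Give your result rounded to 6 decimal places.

-0.295907

Term-by-term m-sum for l=5 (normalisation 4π/11 = 1.142397):
  [-5]  conj(Y_{5,-5})(Ω₁) = 0.10248 + 0.09802j ; Y_{5,-5}(Ω₂) = 0.07447 + 0.00639j ; Δ = 0.00701 + 0.00795j
  [-4]  conj(Y_{5,-4})(Ω₁) = 0.11385 + 0.33027j ; Y_{5,-4}(Ω₂) = -0.18804 - 0.15734j ; Δ = 0.03056 - 0.08002j
  [-3]  conj(Y_{5,-3})(Ω₁) = -0.05836 + 0.40324j ; Y_{5,-3}(Ω₂) = 0.11012 + 0.40929j ; Δ = -0.17147 + 0.02052j
  [-2]  conj(Y_{5,-2})(Ω₁) = -0.05004 + 0.07018j ; Y_{5,-2}(Ω₂) = 0.11133 - 0.30653j ; Δ = 0.01594 + 0.02315j
  [-1]  conj(Y_{5,-1})(Ω₁) = 0.29022 - 0.14950j ; Y_{5,-1}(Ω₂) = 0.11194 - 0.07844j ; Δ = 0.02076 - 0.03950j
  [+0]  conj(Y_{5,0})(Ω₁) = 0.17613 + 0.00000j ; Y_{5,0}(Ω₂) = -0.36684 + 0.00000j ; Δ = -0.06461 + 0.00000j
  [+1]  conj(Y_{5,1})(Ω₁) = -0.29022 - 0.14950j ; Y_{5,1}(Ω₂) = -0.11194 - 0.07844j ; Δ = 0.02076 + 0.03950j
  [+2]  conj(Y_{5,2})(Ω₁) = -0.05004 - 0.07018j ; Y_{5,2}(Ω₂) = 0.11133 + 0.30653j ; Δ = 0.01594 - 0.02315j
  [+3]  conj(Y_{5,3})(Ω₁) = 0.05836 + 0.40324j ; Y_{5,3}(Ω₂) = -0.11012 + 0.40929j ; Δ = -0.17147 - 0.02052j
  [+4]  conj(Y_{5,4})(Ω₁) = 0.11385 - 0.33027j ; Y_{5,4}(Ω₂) = -0.18804 + 0.15734j ; Δ = 0.03056 + 0.08002j
  [+5]  conj(Y_{5,5})(Ω₁) = -0.10248 + 0.09802j ; Y_{5,5}(Ω₂) = -0.07447 + 0.00639j ; Δ = 0.00701 - 0.00795j
Total Σ_m = -0.25902 + 0.00000j. Multiply by 1.142397: -0.29591 + 0.00000j. P_5(cos γ) = -0.295907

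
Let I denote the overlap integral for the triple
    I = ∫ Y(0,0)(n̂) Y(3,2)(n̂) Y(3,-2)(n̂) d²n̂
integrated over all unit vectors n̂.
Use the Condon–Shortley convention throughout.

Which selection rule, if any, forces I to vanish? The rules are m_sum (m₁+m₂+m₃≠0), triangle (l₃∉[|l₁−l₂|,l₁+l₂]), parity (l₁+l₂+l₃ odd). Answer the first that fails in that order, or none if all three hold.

Σmᵢ = 0  ✓
l₃∈[|l₁−l₂|,l₁+l₂]=[3,3], have l₃=3  ✓
Σlᵢ = 6 ⇒ even  ✓

none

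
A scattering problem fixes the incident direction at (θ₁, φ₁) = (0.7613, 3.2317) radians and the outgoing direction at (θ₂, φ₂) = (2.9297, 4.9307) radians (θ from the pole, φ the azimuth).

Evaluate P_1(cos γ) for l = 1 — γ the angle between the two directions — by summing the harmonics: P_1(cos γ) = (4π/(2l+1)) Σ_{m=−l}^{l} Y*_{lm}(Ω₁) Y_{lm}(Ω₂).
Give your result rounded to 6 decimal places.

Addition theorem: P_1(cos γ) = (4π/3) Σ_m Y*_{lm}(Ω₁) Y_{lm}(Ω₂), m = −1…1:
  m=-1: (-0.237377, -0.021447) × (0.015737, 0.070936) = (-0.002214, -0.017176)  (running Σ = (-0.002214, -0.017176))
  m=0: (0.353719, -0.000000) × (-0.477675, 0.000000) = (-0.168963, 0.000000)  (running Σ = (-0.171177, -0.017176))
  m=1: (0.237377, -0.021447) × (-0.015737, 0.070936) = (-0.002214, 0.017176)  (running Σ = (-0.173391, 0.000000))
Accumulated sum (-0.173391, 0.000000); after 4π/(2l+1) scaling, (-0.726298, 0.000000) ⇒ P_1 = -0.726298

-0.726298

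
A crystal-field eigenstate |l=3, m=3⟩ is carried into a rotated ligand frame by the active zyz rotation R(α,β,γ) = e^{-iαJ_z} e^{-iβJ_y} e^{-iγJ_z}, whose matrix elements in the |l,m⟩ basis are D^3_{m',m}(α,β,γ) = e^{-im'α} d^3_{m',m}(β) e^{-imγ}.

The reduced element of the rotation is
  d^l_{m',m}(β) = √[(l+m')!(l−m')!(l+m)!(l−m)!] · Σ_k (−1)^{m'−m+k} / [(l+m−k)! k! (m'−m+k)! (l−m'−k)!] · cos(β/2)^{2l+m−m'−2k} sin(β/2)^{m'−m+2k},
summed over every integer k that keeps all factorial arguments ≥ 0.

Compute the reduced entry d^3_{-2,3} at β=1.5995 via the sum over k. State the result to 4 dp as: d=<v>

d=0.3239

d^3_{-2,3}(β=1.5995) via the finite sum:
Half-angle: c=0.696886, s=0.717182. N=√(1·120·720·1)=293.938769
The bounds max(0,m−m')=5 and min(l+m,l−m')=5 give 1 term
  k=5: (−1)^0·293.9388/(120)·0.6969^1·0.7172^5 = +0.323880
d^3_{-2,3}(1.5995) = +0.323880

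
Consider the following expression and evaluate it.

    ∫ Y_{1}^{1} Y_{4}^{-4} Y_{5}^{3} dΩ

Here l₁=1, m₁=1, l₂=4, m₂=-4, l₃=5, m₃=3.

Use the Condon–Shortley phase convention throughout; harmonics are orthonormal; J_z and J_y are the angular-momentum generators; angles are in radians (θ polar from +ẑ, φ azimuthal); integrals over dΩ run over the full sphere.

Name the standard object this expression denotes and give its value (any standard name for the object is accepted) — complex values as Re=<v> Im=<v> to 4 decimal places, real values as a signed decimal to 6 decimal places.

Gaunt coefficient, -0.049106

This is a Gaunt coefficient — the integral of a triple product of spherical harmonics over the sphere.
Checks pass: Σm=0; 10 even; l₃=5∈[3,5].
(2·1+1)(2·4+1)(2·5+1) = 297
Δ: 0! 2! 8! / 11! → 1/495
sum: t=0:+1/576 = 1/576
3j²(1 4 5; 0 0 0) = Δ·Π!·Σ² = 5/99  (sign -1)
sum: t=0:+1/80640 = 1/80640
3j²(1 4 5; 1 -4 3) = Δ·Π!·Σ² = 1/495  (sign +1)
combine: 4πI² = 297·5/99·1/495 = 1/33
take √, sign -1: I = -0.04910640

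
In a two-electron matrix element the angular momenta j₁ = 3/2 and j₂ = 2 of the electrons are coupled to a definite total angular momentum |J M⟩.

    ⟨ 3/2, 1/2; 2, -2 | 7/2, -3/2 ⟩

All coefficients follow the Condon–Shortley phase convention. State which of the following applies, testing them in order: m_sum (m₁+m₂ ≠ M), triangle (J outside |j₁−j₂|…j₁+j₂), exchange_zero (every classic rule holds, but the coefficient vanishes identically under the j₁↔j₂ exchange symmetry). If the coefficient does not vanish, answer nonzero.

nonzero

m-sum: m₁+m₂ = 1/2+(-2) = -3/2, M = -3/2  ✓
triangle: |j₁−j₂| = 1/2 ≤ J = 7/2 ≤ j₁+j₂ = 7/2  ✓
exchange: j₁≠j₂ or m₁≠m₂ — the exchange symmetry imposes no constraint here
value check: CG = +√(1/7) = +0.377964 ≠ 0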